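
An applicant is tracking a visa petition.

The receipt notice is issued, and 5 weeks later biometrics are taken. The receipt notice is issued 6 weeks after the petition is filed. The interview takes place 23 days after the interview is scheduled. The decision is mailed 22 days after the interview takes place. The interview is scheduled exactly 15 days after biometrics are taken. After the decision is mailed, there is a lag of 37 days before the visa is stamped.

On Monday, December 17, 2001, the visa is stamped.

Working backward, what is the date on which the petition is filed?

The visa is stamped: Dec 17, 2001.
The decision is mailed: Dec 17, 2001 − 37 days = Nov 10, 2001.
The interview takes place: Nov 10, 2001 − 22 days = Oct 19, 2001.
The interview is scheduled: Oct 19, 2001 − 23 days = Sep 26, 2001.
Biometrics are taken: Sep 26, 2001 − 15 days = Sep 11, 2001.
The receipt notice is issued: Sep 11, 2001 − 5 weeks = Aug 7, 2001.
The petition is filed: Aug 7, 2001 − 6 weeks = Jun 26, 2001.

Tuesday, June 26, 2001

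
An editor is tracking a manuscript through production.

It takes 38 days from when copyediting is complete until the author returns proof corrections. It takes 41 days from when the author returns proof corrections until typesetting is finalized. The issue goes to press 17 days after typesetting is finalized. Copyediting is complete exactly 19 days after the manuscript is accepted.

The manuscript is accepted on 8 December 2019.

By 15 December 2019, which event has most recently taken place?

The manuscript is accepted: Dec 8, 2019.
Copyediting is complete: Dec 8, 2019 + 19 days = Dec 27, 2019.
The author returns proof corrections: Dec 27, 2019 + 38 days = Feb 3, 2020.
Typesetting is finalized: Feb 3, 2020 + 41 days = Mar 15, 2020.
The issue goes to press: Mar 15, 2020 + 17 days = Apr 1, 2020.
Dec 15, 2019 falls between when the manuscript is accepted (Dec 8, 2019) and when copyediting is complete (Dec 27, 2019).

The manuscript is accepted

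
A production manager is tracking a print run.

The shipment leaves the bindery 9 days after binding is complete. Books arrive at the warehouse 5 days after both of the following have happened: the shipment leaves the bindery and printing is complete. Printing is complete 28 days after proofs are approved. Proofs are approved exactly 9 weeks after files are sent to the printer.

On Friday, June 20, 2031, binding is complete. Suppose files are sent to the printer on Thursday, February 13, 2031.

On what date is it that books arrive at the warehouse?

Binding is complete: Jun 20, 2031.
The shipment leaves the bindery: Jun 20, 2031 + 9 days = Jun 29, 2031.
Files are sent to the printer: Feb 13, 2031.
Proofs are approved: Feb 13, 2031 + 9 weeks = Apr 17, 2031.
Printing is complete: Apr 17, 2031 + 28 days = May 15, 2031.
Both prerequisites met — the shipment leaves the bindery (Jun 29, 2031), printing is complete (May 15, 2031); the later is Jun 29, 2031.
Books arrive at the warehouse: Jun 29, 2031 + 5 days = Jul 4, 2031.

Friday, July 4, 2031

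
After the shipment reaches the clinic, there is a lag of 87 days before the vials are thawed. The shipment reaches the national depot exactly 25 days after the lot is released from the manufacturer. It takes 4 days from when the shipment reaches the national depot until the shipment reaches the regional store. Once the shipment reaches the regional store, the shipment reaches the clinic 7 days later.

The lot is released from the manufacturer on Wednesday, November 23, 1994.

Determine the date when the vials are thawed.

The lot is released from the manufacturer: Nov 23, 1994.
The shipment reaches the national depot: Nov 23, 1994 + 25 days = Dec 18, 1994.
The shipment reaches the regional store: Dec 18, 1994 + 4 days = Dec 22, 1994.
The shipment reaches the clinic: Dec 22, 1994 + 7 days = Dec 29, 1994.
The vials are thawed: Dec 29, 1994 + 87 days = Mar 26, 1995.

Sunday, March 26, 1995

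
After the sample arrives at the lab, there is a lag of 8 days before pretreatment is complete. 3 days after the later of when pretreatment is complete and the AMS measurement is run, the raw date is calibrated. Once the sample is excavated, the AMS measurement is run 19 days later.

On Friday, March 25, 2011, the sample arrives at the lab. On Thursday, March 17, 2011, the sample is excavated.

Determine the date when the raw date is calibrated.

Friday, April 8, 2011

The sample arrives at the lab: Mar 25, 2011.
Pretreatment is complete: Mar 25, 2011 + 8 days = Apr 2, 2011.
The sample is excavated: Mar 17, 2011.
The AMS measurement is run: Mar 17, 2011 + 19 days = Apr 5, 2011.
Both prerequisites met — pretreatment is complete (Apr 2, 2011), the AMS measurement is run (Apr 5, 2011); the later is Apr 5, 2011.
The raw date is calibrated: Apr 5, 2011 + 3 days = Apr 8, 2011.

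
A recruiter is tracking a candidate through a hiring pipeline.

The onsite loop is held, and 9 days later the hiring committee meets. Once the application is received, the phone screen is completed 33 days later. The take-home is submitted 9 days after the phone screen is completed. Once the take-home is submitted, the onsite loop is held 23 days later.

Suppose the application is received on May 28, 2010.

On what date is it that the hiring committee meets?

The application is received: May 28, 2010.
The phone screen is completed: May 28, 2010 + 33 days = Jun 30, 2010.
The take-home is submitted: Jun 30, 2010 + 9 days = Jul 9, 2010.
The onsite loop is held: Jul 9, 2010 + 23 days = Aug 1, 2010.
The hiring committee meets: Aug 1, 2010 + 9 days = Aug 10, 2010.

Aug 10, 2010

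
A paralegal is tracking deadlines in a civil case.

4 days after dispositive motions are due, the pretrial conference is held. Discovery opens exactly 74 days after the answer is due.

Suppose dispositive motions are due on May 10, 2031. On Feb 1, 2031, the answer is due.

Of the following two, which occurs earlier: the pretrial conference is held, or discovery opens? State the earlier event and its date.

Dispositive motions are due: May 10, 2031.
The pretrial conference is held: May 10, 2031 + 4 days = May 14, 2031.
The answer is due: Feb 1, 2031.
Discovery opens: Feb 1, 2031 + 74 days = Apr 16, 2031.
Comparing: the pretrial conference is held on May 14, 2031 vs discovery opens on Apr 16, 2031. Earlier: discovery opens.

Discovery opens — Apr 16, 2031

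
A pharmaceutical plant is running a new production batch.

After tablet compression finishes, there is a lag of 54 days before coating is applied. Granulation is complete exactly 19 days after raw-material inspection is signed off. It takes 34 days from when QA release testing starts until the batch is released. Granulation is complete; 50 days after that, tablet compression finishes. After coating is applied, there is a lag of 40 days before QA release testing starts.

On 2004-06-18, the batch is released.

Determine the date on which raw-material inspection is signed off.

The batch is released: Jun 18, 2004.
QA release testing starts: Jun 18, 2004 − 34 days = May 15, 2004.
Coating is applied: May 15, 2004 − 40 days = Apr 5, 2004.
Tablet compression finishes: Apr 5, 2004 − 54 days = Feb 11, 2004.
Granulation is complete: Feb 11, 2004 − 50 days = Dec 23, 2003.
Raw-material inspection is signed off: Dec 23, 2003 − 19 days = Dec 4, 2003.

2003-12-04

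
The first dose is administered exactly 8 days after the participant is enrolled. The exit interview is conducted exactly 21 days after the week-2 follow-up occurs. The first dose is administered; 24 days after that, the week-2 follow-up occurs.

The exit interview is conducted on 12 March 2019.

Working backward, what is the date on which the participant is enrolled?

18 January 2019

The exit interview is conducted: Mar 12, 2019.
The week-2 follow-up occurs: Mar 12, 2019 − 21 days = Feb 19, 2019.
The first dose is administered: Feb 19, 2019 − 24 days = Jan 26, 2019.
The participant is enrolled: Jan 26, 2019 − 8 days = Jan 18, 2019.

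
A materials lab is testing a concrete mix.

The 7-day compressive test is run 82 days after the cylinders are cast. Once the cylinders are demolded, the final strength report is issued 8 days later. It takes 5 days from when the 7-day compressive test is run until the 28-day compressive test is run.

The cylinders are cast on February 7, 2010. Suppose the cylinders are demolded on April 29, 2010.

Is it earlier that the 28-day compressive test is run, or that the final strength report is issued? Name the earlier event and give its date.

The cylinders are cast: Feb 7, 2010.
The 7-day compressive test is run: Feb 7, 2010 + 82 days = Apr 30, 2010.
The 28-day compressive test is run: Apr 30, 2010 + 5 days = May 5, 2010.
The cylinders are demolded: Apr 29, 2010.
The final strength report is issued: Apr 29, 2010 + 8 days = May 7, 2010.
Comparing: the 28-day compressive test is run on May 5, 2010 vs the final strength report is issued on May 7, 2010. Earlier: the 28-day compressive test is run.

The 28-day compressive test is run — May 5, 2010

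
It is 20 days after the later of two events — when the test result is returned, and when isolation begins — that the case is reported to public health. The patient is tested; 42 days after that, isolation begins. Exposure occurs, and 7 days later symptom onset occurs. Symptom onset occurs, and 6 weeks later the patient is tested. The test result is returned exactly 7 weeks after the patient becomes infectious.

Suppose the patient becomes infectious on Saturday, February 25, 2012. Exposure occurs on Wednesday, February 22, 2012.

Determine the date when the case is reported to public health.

The patient becomes infectious: Feb 25, 2012.
The test result is returned: Feb 25, 2012 + 7 weeks = Apr 14, 2012.
Exposure occurs: Feb 22, 2012.
Symptom onset occurs: Feb 22, 2012 + 7 days = Feb 29, 2012.
The patient is tested: Feb 29, 2012 + 6 weeks = Apr 11, 2012.
Isolation begins: Apr 11, 2012 + 42 days = May 23, 2012.
Both prerequisites met — the test result is returned (Apr 14, 2012), isolation begins (May 23, 2012); the later is May 23, 2012.
The case is reported to public health: May 23, 2012 + 20 days = Jun 12, 2012.

Tuesday, June 12, 2012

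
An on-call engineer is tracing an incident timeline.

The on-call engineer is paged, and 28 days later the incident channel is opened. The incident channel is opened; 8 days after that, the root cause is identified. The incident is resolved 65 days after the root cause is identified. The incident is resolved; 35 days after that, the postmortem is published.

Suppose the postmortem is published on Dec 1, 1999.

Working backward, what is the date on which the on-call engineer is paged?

Jul 18, 1999

The postmortem is published: Dec 1, 1999.
The incident is resolved: Dec 1, 1999 − 35 days = Oct 27, 1999.
The root cause is identified: Oct 27, 1999 − 65 days = Aug 23, 1999.
The incident channel is opened: Aug 23, 1999 − 8 days = Aug 15, 1999.
The on-call engineer is paged: Aug 15, 1999 − 28 days = Jul 18, 1999.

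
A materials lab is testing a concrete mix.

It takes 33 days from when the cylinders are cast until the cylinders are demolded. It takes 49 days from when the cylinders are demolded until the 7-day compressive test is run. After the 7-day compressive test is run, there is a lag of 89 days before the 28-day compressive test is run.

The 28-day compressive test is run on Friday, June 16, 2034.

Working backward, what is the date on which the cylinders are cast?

The 28-day compressive test is run: Jun 16, 2034.
The 7-day compressive test is run: Jun 16, 2034 − 89 days = Mar 19, 2034.
The cylinders are demolded: Mar 19, 2034 − 49 days = Jan 29, 2034.
The cylinders are cast: Jan 29, 2034 − 33 days = Dec 27, 2033.

Tuesday, December 27, 2033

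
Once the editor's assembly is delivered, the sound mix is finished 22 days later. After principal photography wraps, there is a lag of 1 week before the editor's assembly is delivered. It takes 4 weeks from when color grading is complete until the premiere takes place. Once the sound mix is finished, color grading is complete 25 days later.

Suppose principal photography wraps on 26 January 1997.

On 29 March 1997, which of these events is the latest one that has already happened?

Principal photography wraps: Jan 26, 1997.
The editor's assembly is delivered: Jan 26, 1997 + 1 week = Feb 2, 1997.
The sound mix is finished: Feb 2, 1997 + 22 days = Feb 24, 1997.
Color grading is complete: Feb 24, 1997 + 25 days = Mar 21, 1997.
The premiere takes place: Mar 21, 1997 + 4 weeks = Apr 18, 1997.
Mar 29, 1997 falls between when color grading is complete (Mar 21, 1997) and when the premiere takes place (Apr 18, 1997).

Color grading is complete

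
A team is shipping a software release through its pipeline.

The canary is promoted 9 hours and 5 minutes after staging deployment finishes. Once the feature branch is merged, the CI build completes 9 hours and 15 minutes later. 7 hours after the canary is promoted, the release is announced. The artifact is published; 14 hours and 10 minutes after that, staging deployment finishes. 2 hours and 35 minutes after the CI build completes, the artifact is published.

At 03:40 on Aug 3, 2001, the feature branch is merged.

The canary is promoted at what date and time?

14:45 on Aug 4, 2001

The feature branch is merged: 03:40 Aug 3, 2001.
The CI build completes: 03:40 Aug 3, 2001 + 9h15m = 12:55 Aug 3, 2001.
The artifact is published: 12:55 Aug 3, 2001 + 2h35m = 15:30 Aug 3, 2001.
Staging deployment finishes: 15:30 Aug 3, 2001 + 14h10m = 05:40 Aug 4, 2001.
The canary is promoted: 05:40 Aug 4, 2001 + 9h05m = 14:45 Aug 4, 2001.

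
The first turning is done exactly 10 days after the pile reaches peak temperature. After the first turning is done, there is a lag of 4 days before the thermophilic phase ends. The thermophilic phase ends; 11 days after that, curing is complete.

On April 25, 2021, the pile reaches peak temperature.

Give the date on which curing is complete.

The pile reaches peak temperature: Apr 25, 2021.
The first turning is done: Apr 25, 2021 + 10 days = May 5, 2021.
The thermophilic phase ends: May 5, 2021 + 4 days = May 9, 2021.
Curing is complete: May 9, 2021 + 11 days = May 20, 2021.

May 20, 2021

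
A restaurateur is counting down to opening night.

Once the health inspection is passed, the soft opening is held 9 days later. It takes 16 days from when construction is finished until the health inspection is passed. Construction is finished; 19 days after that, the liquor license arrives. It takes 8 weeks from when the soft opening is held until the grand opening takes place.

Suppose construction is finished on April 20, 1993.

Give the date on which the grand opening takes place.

July 10, 1993

Construction is finished: Apr 20, 1993.
The health inspection is passed: Apr 20, 1993 + 16 days = May 6, 1993.
The soft opening is held: May 6, 1993 + 9 days = May 15, 1993.
The grand opening takes place: May 15, 1993 + 8 weeks = Jul 10, 1993.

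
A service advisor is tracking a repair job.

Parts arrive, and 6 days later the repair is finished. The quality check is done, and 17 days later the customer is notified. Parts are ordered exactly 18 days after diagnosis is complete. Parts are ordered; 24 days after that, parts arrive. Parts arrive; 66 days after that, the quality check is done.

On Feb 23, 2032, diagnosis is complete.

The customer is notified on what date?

Jun 27, 2032

Diagnosis is complete: Feb 23, 2032.
Parts are ordered: Feb 23, 2032 + 18 days = Mar 12, 2032.
Parts arrive: Mar 12, 2032 + 24 days = Apr 5, 2032.
The quality check is done: Apr 5, 2032 + 66 days = Jun 10, 2032.
The customer is notified: Jun 10, 2032 + 17 days = Jun 27, 2032.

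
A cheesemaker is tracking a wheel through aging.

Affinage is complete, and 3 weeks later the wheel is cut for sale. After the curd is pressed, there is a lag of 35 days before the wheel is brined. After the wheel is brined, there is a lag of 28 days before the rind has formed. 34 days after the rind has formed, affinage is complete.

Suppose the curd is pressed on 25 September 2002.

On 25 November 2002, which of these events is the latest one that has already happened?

The curd is pressed: Sep 25, 2002.
The wheel is brined: Sep 25, 2002 + 35 days = Oct 30, 2002.
The rind has formed: Oct 30, 2002 + 28 days = Nov 27, 2002.
Affinage is complete: Nov 27, 2002 + 34 days = Dec 31, 2002.
The wheel is cut for sale: Dec 31, 2002 + 3 weeks = Jan 21, 2003.
Nov 25, 2002 falls between when the wheel is brined (Oct 30, 2002) and when the rind has formed (Nov 27, 2002).

The wheel is brined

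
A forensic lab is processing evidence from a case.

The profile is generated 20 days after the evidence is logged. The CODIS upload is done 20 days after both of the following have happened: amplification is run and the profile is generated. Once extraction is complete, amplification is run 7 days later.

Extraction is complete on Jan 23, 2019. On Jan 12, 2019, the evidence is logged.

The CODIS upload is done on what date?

Feb 21, 2019

Extraction is complete: Jan 23, 2019.
Amplification is run: Jan 23, 2019 + 7 days = Jan 30, 2019.
The evidence is logged: Jan 12, 2019.
The profile is generated: Jan 12, 2019 + 20 days = Feb 1, 2019.
Both prerequisites met — amplification is run (Jan 30, 2019), the profile is generated (Feb 1, 2019); the later is Feb 1, 2019.
The CODIS upload is done: Feb 1, 2019 + 20 days = Feb 21, 2019.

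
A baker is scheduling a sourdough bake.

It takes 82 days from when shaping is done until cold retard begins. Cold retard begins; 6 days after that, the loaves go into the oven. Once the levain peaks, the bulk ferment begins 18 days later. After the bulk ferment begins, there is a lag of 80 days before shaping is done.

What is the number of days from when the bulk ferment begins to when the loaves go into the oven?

Causal path: the bulk ferment begins → shaping is done → cold retard begins → the loaves go into the oven.
Total delay along the path: 80 + 82 + 6 = 168 days.

168 days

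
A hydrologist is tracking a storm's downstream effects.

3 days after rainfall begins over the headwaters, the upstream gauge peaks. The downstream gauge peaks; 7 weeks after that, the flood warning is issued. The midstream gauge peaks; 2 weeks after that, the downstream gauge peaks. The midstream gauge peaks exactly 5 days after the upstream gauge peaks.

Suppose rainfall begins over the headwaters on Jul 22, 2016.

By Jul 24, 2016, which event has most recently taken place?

Rainfall begins over the headwaters: Jul 22, 2016.
The upstream gauge peaks: Jul 22, 2016 + 3 days = Jul 25, 2016.
The midstream gauge peaks: Jul 25, 2016 + 5 days = Jul 30, 2016.
The downstream gauge peaks: Jul 30, 2016 + 2 weeks = Aug 13, 2016.
The flood warning is issued: Aug 13, 2016 + 7 weeks = Oct 1, 2016.
Jul 24, 2016 falls between when rainfall begins over the headwaters (Jul 22, 2016) and when the upstream gauge peaks (Jul 25, 2016).

Rainfall begins over the headwaters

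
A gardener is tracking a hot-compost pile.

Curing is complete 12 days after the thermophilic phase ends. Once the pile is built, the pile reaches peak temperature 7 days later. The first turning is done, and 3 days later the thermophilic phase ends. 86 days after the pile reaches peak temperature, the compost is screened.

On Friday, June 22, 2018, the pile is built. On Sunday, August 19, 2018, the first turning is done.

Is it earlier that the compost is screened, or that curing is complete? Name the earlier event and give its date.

Curing is complete — Monday, September 3, 2018

The pile is built: Jun 22, 2018.
The pile reaches peak temperature: Jun 22, 2018 + 7 days = Jun 29, 2018.
The compost is screened: Jun 29, 2018 + 86 days = Sep 23, 2018.
The first turning is done: Aug 19, 2018.
The thermophilic phase ends: Aug 19, 2018 + 3 days = Aug 22, 2018.
Curing is complete: Aug 22, 2018 + 12 days = Sep 3, 2018.
Comparing: the compost is screened on Sep 23, 2018 vs curing is complete on Sep 3, 2018. Earlier: curing is complete.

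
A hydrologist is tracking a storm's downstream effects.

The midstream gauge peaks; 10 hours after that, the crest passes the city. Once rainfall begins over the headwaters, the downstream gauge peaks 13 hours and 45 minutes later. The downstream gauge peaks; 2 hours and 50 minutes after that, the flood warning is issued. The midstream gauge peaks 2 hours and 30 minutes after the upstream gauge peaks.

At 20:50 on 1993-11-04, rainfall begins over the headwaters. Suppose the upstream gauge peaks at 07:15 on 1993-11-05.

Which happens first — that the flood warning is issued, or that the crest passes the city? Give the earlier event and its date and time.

Rainfall begins over the headwaters: 20:50 Nov 4, 1993.
The downstream gauge peaks: 20:50 Nov 4, 1993 + 13h45m = 10:35 Nov 5, 1993.
The flood warning is issued: 10:35 Nov 5, 1993 + 2h50m = 13:25 Nov 5, 1993.
The upstream gauge peaks: 07:15 Nov 5, 1993.
The midstream gauge peaks: 07:15 Nov 5, 1993 + 2h30m = 09:45 Nov 5, 1993.
The crest passes the city: 09:45 Nov 5, 1993 + 10h = 19:45 Nov 5, 1993.
Comparing: the flood warning is issued at 13:25 Nov 5, 1993 vs the crest passes the city at 19:45 Nov 5, 1993. Earlier: the flood warning is issued.

The flood warning is issued — 13:25 on 1993-11-05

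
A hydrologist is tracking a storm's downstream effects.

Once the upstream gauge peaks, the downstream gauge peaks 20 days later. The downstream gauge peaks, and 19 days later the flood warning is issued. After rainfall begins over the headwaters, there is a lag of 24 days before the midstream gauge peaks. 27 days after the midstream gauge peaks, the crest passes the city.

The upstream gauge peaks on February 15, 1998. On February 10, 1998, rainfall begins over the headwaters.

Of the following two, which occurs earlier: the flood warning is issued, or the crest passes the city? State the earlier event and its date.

The upstream gauge peaks: Feb 15, 1998.
The downstream gauge peaks: Feb 15, 1998 + 20 days = Mar 7, 1998.
The flood warning is issued: Mar 7, 1998 + 19 days = Mar 26, 1998.
Rainfall begins over the headwaters: Feb 10, 1998.
The midstream gauge peaks: Feb 10, 1998 + 24 days = Mar 6, 1998.
The crest passes the city: Mar 6, 1998 + 27 days = Apr 2, 1998.
Comparing: the flood warning is issued on Mar 26, 1998 vs the crest passes the city on Apr 2, 1998. Earlier: the flood warning is issued.

The flood warning is issued — March 26, 1998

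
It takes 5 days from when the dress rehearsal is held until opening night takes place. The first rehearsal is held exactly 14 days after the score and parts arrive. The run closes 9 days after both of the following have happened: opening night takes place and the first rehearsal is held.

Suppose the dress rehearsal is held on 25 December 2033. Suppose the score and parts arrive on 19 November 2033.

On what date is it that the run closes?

The dress rehearsal is held: Dec 25, 2033.
Opening night takes place: Dec 25, 2033 + 5 days = Dec 30, 2033.
The score and parts arrive: Nov 19, 2033.
The first rehearsal is held: Nov 19, 2033 + 14 days = Dec 3, 2033.
Both prerequisites met — opening night takes place (Dec 30, 2033), the first rehearsal is held (Dec 3, 2033); the later is Dec 30, 2033.
The run closes: Dec 30, 2033 + 9 days = Jan 8, 2034.

8 January 2034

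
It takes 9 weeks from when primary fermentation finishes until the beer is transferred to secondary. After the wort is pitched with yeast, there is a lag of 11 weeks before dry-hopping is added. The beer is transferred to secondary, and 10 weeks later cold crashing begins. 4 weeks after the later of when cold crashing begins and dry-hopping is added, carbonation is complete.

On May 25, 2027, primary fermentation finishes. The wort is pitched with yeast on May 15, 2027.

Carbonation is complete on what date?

Primary fermentation finishes: May 25, 2027.
The beer is transferred to secondary: May 25, 2027 + 9 weeks = Jul 27, 2027.
Cold crashing begins: Jul 27, 2027 + 10 weeks = Oct 5, 2027.
The wort is pitched with yeast: May 15, 2027.
Dry-hopping is added: May 15, 2027 + 11 weeks = Jul 31, 2027.
Both prerequisites met — cold crashing begins (Oct 5, 2027), dry-hopping is added (Jul 31, 2027); the later is Oct 5, 2027.
Carbonation is complete: Oct 5, 2027 + 4 weeks = Nov 2, 2027.

November 2, 2027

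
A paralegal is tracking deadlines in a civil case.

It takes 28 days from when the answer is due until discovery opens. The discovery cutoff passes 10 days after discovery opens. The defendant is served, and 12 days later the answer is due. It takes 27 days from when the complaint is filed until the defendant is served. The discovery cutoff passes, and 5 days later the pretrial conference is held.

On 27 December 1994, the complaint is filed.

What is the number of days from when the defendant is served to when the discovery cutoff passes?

50 days

Causal path: the defendant is served → the answer is due → discovery opens → the discovery cutoff passes.
Total delay along the path: 12 + 28 + 10 = 50 days.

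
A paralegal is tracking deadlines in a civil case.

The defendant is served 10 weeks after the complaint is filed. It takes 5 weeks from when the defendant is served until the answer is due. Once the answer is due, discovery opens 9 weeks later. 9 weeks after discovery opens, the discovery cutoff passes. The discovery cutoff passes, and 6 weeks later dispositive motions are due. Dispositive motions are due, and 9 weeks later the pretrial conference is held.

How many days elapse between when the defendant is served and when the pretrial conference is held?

Causal path: the defendant is served → the answer is due → discovery opens → the discovery cutoff passes → dispositive motions are due → the pretrial conference is held.
Total delay along the path: 5 + 9 + 9 + 6 + 9 weeks = 38 weeks = 266 days.

266 days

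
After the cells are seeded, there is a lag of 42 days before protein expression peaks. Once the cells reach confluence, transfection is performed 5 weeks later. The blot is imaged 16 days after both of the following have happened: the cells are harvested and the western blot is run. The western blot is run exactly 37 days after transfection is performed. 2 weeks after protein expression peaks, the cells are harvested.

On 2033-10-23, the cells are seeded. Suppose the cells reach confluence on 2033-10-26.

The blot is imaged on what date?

The cells are seeded: Oct 23, 2033.
Protein expression peaks: Oct 23, 2033 + 42 days = Dec 4, 2033.
The cells are harvested: Dec 4, 2033 + 2 weeks = Dec 18, 2033.
The cells reach confluence: Oct 26, 2033.
Transfection is performed: Oct 26, 2033 + 5 weeks = Nov 30, 2033.
The western blot is run: Nov 30, 2033 + 37 days = Jan 6, 2034.
Both prerequisites met — the cells are harvested (Dec 18, 2033), the western blot is run (Jan 6, 2034); the later is Jan 6, 2034.
The blot is imaged: Jan 6, 2034 + 16 days = Jan 22, 2034.

2034-01-22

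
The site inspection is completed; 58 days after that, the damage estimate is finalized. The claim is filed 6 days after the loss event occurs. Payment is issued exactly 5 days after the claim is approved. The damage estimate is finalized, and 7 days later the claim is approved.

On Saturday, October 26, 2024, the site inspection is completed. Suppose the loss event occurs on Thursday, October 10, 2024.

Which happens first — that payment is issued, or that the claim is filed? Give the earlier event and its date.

The site inspection is completed: Oct 26, 2024.
The damage estimate is finalized: Oct 26, 2024 + 58 days = Dec 23, 2024.
The claim is approved: Dec 23, 2024 + 7 days = Dec 30, 2024.
Payment is issued: Dec 30, 2024 + 5 days = Jan 4, 2025.
The loss event occurs: Oct 10, 2024.
The claim is filed: Oct 10, 2024 + 6 days = Oct 16, 2024.
Comparing: payment is issued on Jan 4, 2025 vs the claim is filed on Oct 16, 2024. Earlier: the claim is filed.

The claim is filed — Wednesday, October 16, 2024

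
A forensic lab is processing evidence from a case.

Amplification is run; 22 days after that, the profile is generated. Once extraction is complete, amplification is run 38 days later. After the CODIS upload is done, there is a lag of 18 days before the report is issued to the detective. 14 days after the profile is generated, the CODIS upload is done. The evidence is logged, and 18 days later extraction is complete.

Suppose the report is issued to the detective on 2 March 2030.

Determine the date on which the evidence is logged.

The report is issued to the detective: Mar 2, 2030.
The CODIS upload is done: Mar 2, 2030 − 18 days = Feb 12, 2030.
The profile is generated: Feb 12, 2030 − 14 days = Jan 29, 2030.
Amplification is run: Jan 29, 2030 − 22 days = Jan 7, 2030.
Extraction is complete: Jan 7, 2030 − 38 days = Nov 30, 2029.
The evidence is logged: Nov 30, 2029 − 18 days = Nov 12, 2029.

12 November 2029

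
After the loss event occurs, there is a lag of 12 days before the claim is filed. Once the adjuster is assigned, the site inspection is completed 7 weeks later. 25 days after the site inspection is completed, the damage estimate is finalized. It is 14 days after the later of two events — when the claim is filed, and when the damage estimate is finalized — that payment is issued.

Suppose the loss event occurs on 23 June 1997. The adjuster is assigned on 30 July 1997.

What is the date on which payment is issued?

The loss event occurs: Jun 23, 1997.
The claim is filed: Jun 23, 1997 + 12 days = Jul 5, 1997.
The adjuster is assigned: Jul 30, 1997.
The site inspection is completed: Jul 30, 1997 + 7 weeks = Sep 17, 1997.
The damage estimate is finalized: Sep 17, 1997 + 25 days = Oct 12, 1997.
Both prerequisites met — the claim is filed (Jul 5, 1997), the damage estimate is finalized (Oct 12, 1997); the later is Oct 12, 1997.
Payment is issued: Oct 12, 1997 + 14 days = Oct 26, 1997.

26 October 1997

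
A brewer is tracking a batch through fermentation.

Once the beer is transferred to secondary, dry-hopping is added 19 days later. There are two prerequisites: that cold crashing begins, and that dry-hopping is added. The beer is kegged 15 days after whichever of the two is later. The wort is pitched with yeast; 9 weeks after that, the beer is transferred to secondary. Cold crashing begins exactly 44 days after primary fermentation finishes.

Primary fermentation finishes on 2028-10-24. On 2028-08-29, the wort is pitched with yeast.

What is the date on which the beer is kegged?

2028-12-22

Primary fermentation finishes: Oct 24, 2028.
Cold crashing begins: Oct 24, 2028 + 44 days = Dec 7, 2028.
The wort is pitched with yeast: Aug 29, 2028.
The beer is transferred to secondary: Aug 29, 2028 + 9 weeks = Oct 31, 2028.
Dry-hopping is added: Oct 31, 2028 + 19 days = Nov 19, 2028.
Both prerequisites met — cold crashing begins (Dec 7, 2028), dry-hopping is added (Nov 19, 2028); the later is Dec 7, 2028.
The beer is kegged: Dec 7, 2028 + 15 days = Dec 22, 2028.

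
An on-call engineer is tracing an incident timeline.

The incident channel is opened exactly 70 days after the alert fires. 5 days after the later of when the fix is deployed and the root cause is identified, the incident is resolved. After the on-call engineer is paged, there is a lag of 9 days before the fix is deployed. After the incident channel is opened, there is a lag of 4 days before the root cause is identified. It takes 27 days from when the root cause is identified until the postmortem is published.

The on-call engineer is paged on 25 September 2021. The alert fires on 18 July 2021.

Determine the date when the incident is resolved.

9 October 2021

The on-call engineer is paged: Sep 25, 2021.
The fix is deployed: Sep 25, 2021 + 9 days = Oct 4, 2021.
The alert fires: Jul 18, 2021.
The incident channel is opened: Jul 18, 2021 + 70 days = Sep 26, 2021.
The root cause is identified: Sep 26, 2021 + 4 days = Sep 30, 2021.
Both prerequisites met — the fix is deployed (Oct 4, 2021), the root cause is identified (Sep 30, 2021); the later is Oct 4, 2021.
The incident is resolved: Oct 4, 2021 + 5 days = Oct 9, 2021.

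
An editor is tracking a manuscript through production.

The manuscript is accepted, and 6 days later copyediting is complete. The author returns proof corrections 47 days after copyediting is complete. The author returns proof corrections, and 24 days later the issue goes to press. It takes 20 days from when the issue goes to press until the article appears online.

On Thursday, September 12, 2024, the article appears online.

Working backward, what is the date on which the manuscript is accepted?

Friday, June 7, 2024

The article appears online: Sep 12, 2024.
The issue goes to press: Sep 12, 2024 − 20 days = Aug 23, 2024.
The author returns proof corrections: Aug 23, 2024 − 24 days = Jul 30, 2024.
Copyediting is complete: Jul 30, 2024 − 47 days = Jun 13, 2024.
The manuscript is accepted: Jun 13, 2024 − 6 days = Jun 7, 2024.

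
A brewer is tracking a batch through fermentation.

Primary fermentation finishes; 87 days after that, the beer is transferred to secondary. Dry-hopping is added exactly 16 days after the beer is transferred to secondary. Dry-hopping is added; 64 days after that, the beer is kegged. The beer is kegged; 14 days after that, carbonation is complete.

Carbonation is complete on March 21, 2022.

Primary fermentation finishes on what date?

September 21, 2021

Carbonation is complete: Mar 21, 2022.
The beer is kegged: Mar 21, 2022 − 14 days = Mar 7, 2022.
Dry-hopping is added: Mar 7, 2022 − 64 days = Jan 2, 2022.
The beer is transferred to secondary: Jan 2, 2022 − 16 days = Dec 17, 2021.
Primary fermentation finishes: Dec 17, 2021 − 87 days = Sep 21, 2021.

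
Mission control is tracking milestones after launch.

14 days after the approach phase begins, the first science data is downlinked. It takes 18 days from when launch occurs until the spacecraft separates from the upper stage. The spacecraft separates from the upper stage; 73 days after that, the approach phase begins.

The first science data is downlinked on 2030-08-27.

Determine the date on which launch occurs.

2030-05-14

The first science data is downlinked: Aug 27, 2030.
The approach phase begins: Aug 27, 2030 − 14 days = Aug 13, 2030.
The spacecraft separates from the upper stage: Aug 13, 2030 − 73 days = Jun 1, 2030.
Launch occurs: Jun 1, 2030 − 18 days = May 14, 2030.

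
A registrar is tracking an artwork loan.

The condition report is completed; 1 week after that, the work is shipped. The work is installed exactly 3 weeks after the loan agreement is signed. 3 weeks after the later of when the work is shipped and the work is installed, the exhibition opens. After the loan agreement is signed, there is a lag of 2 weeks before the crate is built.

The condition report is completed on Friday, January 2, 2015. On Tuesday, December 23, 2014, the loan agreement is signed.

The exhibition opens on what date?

Tuesday, February 3, 2015

The condition report is completed: Jan 2, 2015.
The work is shipped: Jan 2, 2015 + 1 week = Jan 9, 2015.
The loan agreement is signed: Dec 23, 2014.
The work is installed: Dec 23, 2014 + 3 weeks = Jan 13, 2015.
Both prerequisites met — the work is shipped (Jan 9, 2015), the work is installed (Jan 13, 2015); the later is Jan 13, 2015.
The exhibition opens: Jan 13, 2015 + 3 weeks = Feb 3, 2015.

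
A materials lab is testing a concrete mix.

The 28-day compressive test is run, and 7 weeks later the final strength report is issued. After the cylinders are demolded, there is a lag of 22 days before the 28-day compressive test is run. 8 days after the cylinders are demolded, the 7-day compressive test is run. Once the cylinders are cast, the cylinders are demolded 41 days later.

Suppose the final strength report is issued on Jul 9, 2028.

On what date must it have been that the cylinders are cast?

Mar 19, 2028

The final strength report is issued: Jul 9, 2028.
The 28-day compressive test is run: Jul 9, 2028 − 7 weeks = May 21, 2028.
The cylinders are demolded: May 21, 2028 − 22 days = Apr 29, 2028.
The cylinders are cast: Apr 29, 2028 − 41 days = Mar 19, 2028.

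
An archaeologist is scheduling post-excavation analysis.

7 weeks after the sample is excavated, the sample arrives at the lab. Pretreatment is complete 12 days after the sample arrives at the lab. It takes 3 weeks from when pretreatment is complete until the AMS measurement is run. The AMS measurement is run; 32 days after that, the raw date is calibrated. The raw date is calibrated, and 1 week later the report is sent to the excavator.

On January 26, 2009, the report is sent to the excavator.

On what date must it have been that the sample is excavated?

The report is sent to the excavator: Jan 26, 2009.
The raw date is calibrated: Jan 26, 2009 − 1 week = Jan 19, 2009.
The AMS measurement is run: Jan 19, 2009 − 32 days = Dec 18, 2008.
Pretreatment is complete: Dec 18, 2008 − 3 weeks = Nov 27, 2008.
The sample arrives at the lab: Nov 27, 2008 − 12 days = Nov 15, 2008.
The sample is excavated: Nov 15, 2008 − 7 weeks = Sep 27, 2008.

September 27, 2008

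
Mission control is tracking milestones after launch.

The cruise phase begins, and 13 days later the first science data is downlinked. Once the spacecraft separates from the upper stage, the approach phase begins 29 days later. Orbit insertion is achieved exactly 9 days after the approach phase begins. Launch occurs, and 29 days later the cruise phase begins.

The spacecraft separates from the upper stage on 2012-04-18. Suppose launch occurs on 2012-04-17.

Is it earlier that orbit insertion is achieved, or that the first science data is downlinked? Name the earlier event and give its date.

The spacecraft separates from the upper stage: Apr 18, 2012.
The approach phase begins: Apr 18, 2012 + 29 days = May 17, 2012.
Orbit insertion is achieved: May 17, 2012 + 9 days = May 26, 2012.
Launch occurs: Apr 17, 2012.
The cruise phase begins: Apr 17, 2012 + 29 days = May 16, 2012.
The first science data is downlinked: May 16, 2012 + 13 days = May 29, 2012.
Comparing: orbit insertion is achieved on May 26, 2012 vs the first science data is downlinked on May 29, 2012. Earlier: orbit insertion is achieved.

Orbit insertion is achieved — 2012-05-26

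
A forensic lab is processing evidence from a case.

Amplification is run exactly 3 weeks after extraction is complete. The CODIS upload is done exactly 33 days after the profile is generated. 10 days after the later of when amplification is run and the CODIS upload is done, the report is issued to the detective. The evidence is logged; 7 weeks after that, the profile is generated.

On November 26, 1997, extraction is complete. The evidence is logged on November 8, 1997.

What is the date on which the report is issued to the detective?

February 8, 1998

Extraction is complete: Nov 26, 1997.
Amplification is run: Nov 26, 1997 + 3 weeks = Dec 17, 1997.
The evidence is logged: Nov 8, 1997.
The profile is generated: Nov 8, 1997 + 7 weeks = Dec 27, 1997.
The CODIS upload is done: Dec 27, 1997 + 33 days = Jan 29, 1998.
Both prerequisites met — amplification is run (Dec 17, 1997), the CODIS upload is done (Jan 29, 1998); the later is Jan 29, 1998.
The report is issued to the detective: Jan 29, 1998 + 10 days = Feb 8, 1998.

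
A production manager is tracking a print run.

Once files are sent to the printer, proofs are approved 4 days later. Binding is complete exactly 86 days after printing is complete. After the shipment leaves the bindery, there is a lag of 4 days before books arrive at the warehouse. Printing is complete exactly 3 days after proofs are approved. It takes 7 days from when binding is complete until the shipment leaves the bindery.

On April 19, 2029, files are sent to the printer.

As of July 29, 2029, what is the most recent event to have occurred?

The shipment leaves the bindery

Files are sent to the printer: Apr 19, 2029.
Proofs are approved: Apr 19, 2029 + 4 days = Apr 23, 2029.
Printing is complete: Apr 23, 2029 + 3 days = Apr 26, 2029.
Binding is complete: Apr 26, 2029 + 86 days = Jul 21, 2029.
The shipment leaves the bindery: Jul 21, 2029 + 7 days = Jul 28, 2029.
Books arrive at the warehouse: Jul 28, 2029 + 4 days = Aug 1, 2029.
Jul 29, 2029 falls between when the shipment leaves the bindery (Jul 28, 2029) and when books arrive at the warehouse (Aug 1, 2029).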